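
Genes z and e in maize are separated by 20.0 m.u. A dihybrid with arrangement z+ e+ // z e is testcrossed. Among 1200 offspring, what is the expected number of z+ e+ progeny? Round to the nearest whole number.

480

A map distance of 20.0 m.u. corresponds to a recombination frequency of 0.200.
The F1 is z+ e+ / z e, so z+ e+ is a parental gamete class with expected frequency (1 − r)/2 = 0.800/2 = 0.4000.
Expected number = 0.4000 × 1200 = 480.00 ≈ 480.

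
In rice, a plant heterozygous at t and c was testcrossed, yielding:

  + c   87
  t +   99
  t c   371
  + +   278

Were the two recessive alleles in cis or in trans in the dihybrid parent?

The two most frequent classes are + + (278) and t c (371); these are the parental (non-recombinant) types.
So the F1 carried + + on one chromosome and t c on the other — the recessive alleles are on the same chromosome (cis / coupling).

cis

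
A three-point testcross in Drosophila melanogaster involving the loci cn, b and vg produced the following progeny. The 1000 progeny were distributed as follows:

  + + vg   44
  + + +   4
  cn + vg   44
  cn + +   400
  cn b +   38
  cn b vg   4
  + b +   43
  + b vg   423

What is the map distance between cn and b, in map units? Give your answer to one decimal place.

The two most frequent reciprocal classes, + b vg and cn + +, are the parental types, so the F1 was + b vg / cn + +.
The two rarest classes, cn b vg and + + +, are the double crossovers. Comparing them with the parentals, only the cn allele has switched, so cn is the middle locus and the order is vg – cn – b.
Crossovers in the cn–b interval produce the single-crossover classes + + vg and cn b + (44 + 38 = 82) plus the double crossovers (8).
RF(cn–b) = (82 + 8) / 1000 = 90/1000 = 0.0900 → 9.0 map units.

9.0 map units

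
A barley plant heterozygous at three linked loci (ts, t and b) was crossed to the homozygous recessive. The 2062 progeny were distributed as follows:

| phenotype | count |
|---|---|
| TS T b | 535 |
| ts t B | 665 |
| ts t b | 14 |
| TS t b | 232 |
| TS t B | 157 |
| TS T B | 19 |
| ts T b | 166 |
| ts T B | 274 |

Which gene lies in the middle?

b

The two most frequent reciprocal classes, TS T b and ts t B, are the parental types, so the F1 was TS T b / ts t B.
The two rarest classes, TS T B and ts t b, are the double crossovers. Comparing them with the parentals, only the b allele has switched, so b is the middle locus and the order is t – b – ts.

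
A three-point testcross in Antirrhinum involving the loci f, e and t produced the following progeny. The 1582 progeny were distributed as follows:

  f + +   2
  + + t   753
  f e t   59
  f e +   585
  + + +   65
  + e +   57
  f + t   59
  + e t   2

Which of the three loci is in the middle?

The two most frequent reciprocal classes, + + t and f e +, are the parental types, so the F1 was + + t / f e +.
The two rarest classes, + e t and f + +, are the double crossovers. Comparing them with the parentals, only the e allele has switched, so e is the middle locus and the order is f – e – t.

e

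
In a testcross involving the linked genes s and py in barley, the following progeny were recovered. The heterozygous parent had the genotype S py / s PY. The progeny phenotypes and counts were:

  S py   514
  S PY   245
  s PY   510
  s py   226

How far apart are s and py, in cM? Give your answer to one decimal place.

31.5 cM

The recombinant classes are S PY and s py: 245 + 226 = 471.
Recombination frequency = 471/1495 = 0.3151 ≈ 31.5%, i.e. 31.5 cM.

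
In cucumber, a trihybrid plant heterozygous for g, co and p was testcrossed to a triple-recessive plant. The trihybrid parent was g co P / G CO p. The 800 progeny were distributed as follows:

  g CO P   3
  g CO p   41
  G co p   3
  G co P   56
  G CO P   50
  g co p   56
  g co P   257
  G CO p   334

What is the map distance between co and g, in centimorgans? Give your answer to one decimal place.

12.9 centimorgans

The two rarest classes, g CO P and G co p, are the double crossovers. Comparing them with the parentals, only the co allele has switched, so co is the middle locus and the order is g – co – p.
Crossovers in the g–co interval produce the single-crossover classes G co P and g CO p (56 + 41 = 97) plus the double crossovers (6).
RF(g–co) = (97 + 6) / 800 = 103/800 = 0.1288 → 12.9 centimorgans.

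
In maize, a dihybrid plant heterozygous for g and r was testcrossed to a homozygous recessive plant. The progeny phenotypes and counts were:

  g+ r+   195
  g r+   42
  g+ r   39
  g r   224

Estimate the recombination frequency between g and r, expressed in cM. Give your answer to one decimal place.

The two most frequent classes, g+ r+ (195) and g r (224), are the parental types, so the F1 was g+ r+ / g r.
The recombinant classes are g+ r and g r+: 39 + 42 = 81.
Recombination frequency = 81/500 = 0.1620 ≈ 16.2%, i.e. 16.2 cM.

16.2 cM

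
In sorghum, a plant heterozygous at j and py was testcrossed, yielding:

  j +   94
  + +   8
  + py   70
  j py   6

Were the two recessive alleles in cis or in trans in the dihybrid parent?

trans

The two most frequent classes are + py (70) and j + (94); these are the parental (non-recombinant) types.
So the F1 carried + py on one chromosome and j + on the other — the recessive alleles are on opposite chromosomes (trans / repulsion).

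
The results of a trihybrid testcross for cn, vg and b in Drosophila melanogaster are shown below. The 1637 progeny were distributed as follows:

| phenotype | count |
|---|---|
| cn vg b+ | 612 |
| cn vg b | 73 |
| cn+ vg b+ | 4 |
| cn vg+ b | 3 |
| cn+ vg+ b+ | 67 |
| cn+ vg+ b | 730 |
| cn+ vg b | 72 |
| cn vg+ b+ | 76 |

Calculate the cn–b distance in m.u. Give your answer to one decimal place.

The two most frequent reciprocal classes, cn+ vg+ b and cn vg b+, are the parental types, so the F1 was cn+ vg+ b / cn vg b+.
The two rarest classes, cn vg+ b and cn+ vg b+, are the double crossovers. Comparing them with the parentals, only the cn allele has switched, so cn is the middle locus and the order is b – cn – vg.
Crossovers in the b–cn interval produce the single-crossover classes cn+ vg+ b+ and cn vg b (67 + 73 = 140) plus the double crossovers (7).
RF(b–cn) = (140 + 7) / 1637 = 147/1637 = 0.0898 → 9.0 m.u.

9.0 m.u.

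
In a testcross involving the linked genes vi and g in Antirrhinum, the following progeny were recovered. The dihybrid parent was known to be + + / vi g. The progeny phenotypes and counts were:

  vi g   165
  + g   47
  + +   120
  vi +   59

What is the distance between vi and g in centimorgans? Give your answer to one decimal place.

The recombinant classes are + g and vi +: 47 + 59 = 106.
Recombination frequency = 106/391 = 0.2711 ≈ 27.1%, i.e. 27.1 centimorgans.

27.1 centimorgans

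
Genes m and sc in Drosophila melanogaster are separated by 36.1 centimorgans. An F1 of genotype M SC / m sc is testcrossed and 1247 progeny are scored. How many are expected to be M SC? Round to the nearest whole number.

A map distance of 36.1 centimorgans corresponds to a recombination frequency of 0.361.
The F1 is M SC / m sc, so M SC is a parental gamete class with expected frequency (1 − r)/2 = 0.639/2 = 0.3195.
Expected number = 0.3195 × 1247 = 398.42 ≈ 398.

398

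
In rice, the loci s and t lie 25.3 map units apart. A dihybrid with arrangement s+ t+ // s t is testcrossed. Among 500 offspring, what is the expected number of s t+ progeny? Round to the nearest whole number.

63

A map distance of 25.3 map units corresponds to a recombination frequency of 0.253.
The F1 is s+ t+ / s t, so s t+ is a recombinant gamete class with expected frequency r/2 = 0.253/2 = 0.1265.
Expected number = 0.1265 × 500 = 63.25 ≈ 63.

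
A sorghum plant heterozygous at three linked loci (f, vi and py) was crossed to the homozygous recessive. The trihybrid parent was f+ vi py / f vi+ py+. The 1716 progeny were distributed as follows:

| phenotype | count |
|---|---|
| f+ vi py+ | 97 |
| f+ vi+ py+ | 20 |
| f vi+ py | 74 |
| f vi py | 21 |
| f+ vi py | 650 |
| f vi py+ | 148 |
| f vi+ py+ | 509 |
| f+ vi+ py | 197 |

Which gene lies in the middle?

f

The two rarest classes, f vi py and f+ vi+ py+, are the double crossovers. Comparing them with the parentals, only the f allele has switched, so f is the middle locus and the order is vi – f – py.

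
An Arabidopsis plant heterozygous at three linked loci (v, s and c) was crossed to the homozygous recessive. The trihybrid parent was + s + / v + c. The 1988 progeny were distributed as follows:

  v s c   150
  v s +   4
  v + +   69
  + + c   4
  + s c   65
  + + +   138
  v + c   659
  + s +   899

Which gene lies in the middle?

The two rarest classes, v s + and + + c, are the double crossovers. Comparing them with the parentals, only the v allele has switched, so v is the middle locus and the order is s – v – c.

v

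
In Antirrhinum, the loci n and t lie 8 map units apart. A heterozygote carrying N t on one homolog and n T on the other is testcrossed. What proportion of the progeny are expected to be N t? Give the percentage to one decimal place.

46.0%

A map distance of 8 map units corresponds to a recombination frequency of 0.080.
The F1 is N t / n T, so N t is a parental gamete class with expected frequency (1 − r)/2 = 0.920/2 = 0.4600.
That is 0.4600 = 46.0% of the progeny.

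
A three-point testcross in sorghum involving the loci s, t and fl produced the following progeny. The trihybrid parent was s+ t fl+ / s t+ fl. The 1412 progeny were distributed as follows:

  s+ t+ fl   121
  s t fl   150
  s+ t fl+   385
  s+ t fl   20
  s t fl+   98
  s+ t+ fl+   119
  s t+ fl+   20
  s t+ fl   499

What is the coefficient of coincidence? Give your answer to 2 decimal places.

The two rarest classes, s+ t fl and s t+ fl+, are the double crossovers. Comparing them with the parentals, only the fl allele has switched, so fl is the middle locus and the order is t – fl – s.
t–fl: (269 + 40)/1412 = 0.2188; fl–s: (219 + 40)/1412 = 0.1834.
Expected DCO frequency = 0.2188 × 0.1834 ≈ 0.04013; observed = 40/1412 ≈ 0.02833.
Coefficient of coincidence = 0.02833/0.04013 ≈ 0.71.

0.71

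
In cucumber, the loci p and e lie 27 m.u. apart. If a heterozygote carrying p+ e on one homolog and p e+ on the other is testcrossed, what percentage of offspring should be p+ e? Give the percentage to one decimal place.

A map distance of 27 m.u. corresponds to a recombination frequency of 0.270.
The F1 is p+ e / p e+, so p+ e is a parental gamete class with expected frequency (1 − r)/2 = 0.730/2 = 0.3650.
That is 0.3650 = 36.5% of the progeny.

36.5%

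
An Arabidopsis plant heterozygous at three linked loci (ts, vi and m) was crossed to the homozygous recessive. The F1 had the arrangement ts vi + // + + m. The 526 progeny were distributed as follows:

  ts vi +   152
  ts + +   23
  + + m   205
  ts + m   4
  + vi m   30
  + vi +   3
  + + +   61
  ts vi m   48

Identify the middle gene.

The two rarest classes, + vi + and ts + m, are the double crossovers. Comparing them with the parentals, only the ts allele has switched, so ts is the middle locus and the order is m – ts – vi.

ts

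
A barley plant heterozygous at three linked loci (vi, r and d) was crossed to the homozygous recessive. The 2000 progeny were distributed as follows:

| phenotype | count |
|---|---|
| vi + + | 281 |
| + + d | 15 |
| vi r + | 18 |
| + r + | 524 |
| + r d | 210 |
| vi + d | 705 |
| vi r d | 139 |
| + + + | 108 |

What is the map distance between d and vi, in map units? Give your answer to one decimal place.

The two most frequent reciprocal classes, + r + and vi + d, are the parental types, so the F1 was + r + / vi + d.
The two rarest classes, vi r + and + + d, are the double crossovers. Comparing them with the parentals, only the vi allele has switched, so vi is the middle locus and the order is r – vi – d.
Crossovers in the vi–d interval produce the single-crossover classes + r d and vi + + (210 + 281 = 491) plus the double crossovers (33).
RF(vi–d) = (491 + 33) / 2000 = 524/2000 = 0.2620 → 26.2 map units.

26.2 map units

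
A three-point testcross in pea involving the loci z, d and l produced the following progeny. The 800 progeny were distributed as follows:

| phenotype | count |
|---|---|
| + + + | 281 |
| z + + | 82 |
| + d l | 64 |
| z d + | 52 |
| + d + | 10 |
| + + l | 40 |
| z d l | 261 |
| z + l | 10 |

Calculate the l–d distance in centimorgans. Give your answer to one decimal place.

14.0 centimorgans

The two most frequent reciprocal classes, + + + and z d l, are the parental types, so the F1 was + + + / z d l.
The two rarest classes, + d + and z + l, are the double crossovers. Comparing them with the parentals, only the d allele has switched, so d is the middle locus and the order is l – d – z.
Crossovers in the l–d interval produce the single-crossover classes + + l and z d + (40 + 52 = 92) plus the double crossovers (20).
RF(l–d) = (92 + 20) / 800 = 112/800 = 0.1400 → 14.0 centimorgans.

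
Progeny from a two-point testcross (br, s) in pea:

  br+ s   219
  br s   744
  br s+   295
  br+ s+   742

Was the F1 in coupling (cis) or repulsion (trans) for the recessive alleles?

cis

The two most frequent classes are br+ s+ (742) and br s (744); these are the parental (non-recombinant) types.
So the F1 carried br+ s+ on one chromosome and br s on the other — the recessive alleles are on the same chromosome (cis / coupling).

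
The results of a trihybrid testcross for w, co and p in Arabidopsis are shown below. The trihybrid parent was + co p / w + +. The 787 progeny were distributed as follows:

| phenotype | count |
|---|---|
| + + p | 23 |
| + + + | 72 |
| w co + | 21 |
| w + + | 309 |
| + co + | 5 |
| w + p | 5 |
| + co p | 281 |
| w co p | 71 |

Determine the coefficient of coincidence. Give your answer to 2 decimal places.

The two rarest classes, + co + and w + p, are the double crossovers. Comparing them with the parentals, only the p allele has switched, so p is the middle locus and the order is w – p – co.
w–p: (143 + 10)/787 = 0.1944; p–co: (44 + 10)/787 = 0.0686.
Expected DCO frequency = 0.1944 × 0.0686 ≈ 0.01334; observed = 10/787 ≈ 0.01271.
Coefficient of coincidence = 0.01271/0.01334 ≈ 0.95.

0.95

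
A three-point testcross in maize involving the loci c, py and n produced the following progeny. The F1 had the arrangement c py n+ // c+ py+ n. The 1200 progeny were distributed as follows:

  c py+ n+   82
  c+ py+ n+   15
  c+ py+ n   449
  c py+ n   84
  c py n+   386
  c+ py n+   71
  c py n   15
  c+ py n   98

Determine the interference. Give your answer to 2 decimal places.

The two rarest classes, c py n and c+ py+ n+, are the double crossovers. Comparing them with the parentals, only the n allele has switched, so n is the middle locus and the order is py – n – c.
py–n: (180 + 30)/1200 = 0.1750; n–c: (155 + 30)/1200 = 0.1542.
Expected DCO frequency = 0.1750 × 0.1542 ≈ 0.02698; observed = 30/1200 ≈ 0.02500.
Coefficient of coincidence = 0.02500/0.02698 ≈ 0.93; interference = 1 − 0.93 = 0.07.

0.07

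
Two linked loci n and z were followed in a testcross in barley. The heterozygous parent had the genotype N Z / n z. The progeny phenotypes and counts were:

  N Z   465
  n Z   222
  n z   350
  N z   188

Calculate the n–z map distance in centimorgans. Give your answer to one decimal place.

The recombinant classes are N z and n Z: 188 + 222 = 410.
Recombination frequency = 410/1225 = 0.3347 ≈ 33.5%, i.e. 33.5 centimorgans.

33.5 centimorgans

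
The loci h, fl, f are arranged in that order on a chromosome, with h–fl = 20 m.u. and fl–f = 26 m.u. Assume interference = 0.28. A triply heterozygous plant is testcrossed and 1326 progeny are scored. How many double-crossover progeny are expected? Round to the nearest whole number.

Map distances give recombination frequencies of 0.200 and 0.260 for the two intervals.
With interference 0.28 (so coincidence = 0.72), expected double-crossover frequency = 0.200 × 0.260 × 0.72 = 0.03744.
Expected number = 0.03744 × 1326 = 49.65 ≈ 50.

50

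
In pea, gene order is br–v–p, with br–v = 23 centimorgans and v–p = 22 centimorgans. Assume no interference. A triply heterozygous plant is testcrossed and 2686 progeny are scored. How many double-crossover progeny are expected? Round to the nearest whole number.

136

Map distances give recombination frequencies of 0.230 and 0.220 for the two intervals.
With no interference, expected double-crossover frequency = 0.230 × 0.220 = 0.05060.
Expected number = 0.05060 × 2686 = 135.91 ≈ 136.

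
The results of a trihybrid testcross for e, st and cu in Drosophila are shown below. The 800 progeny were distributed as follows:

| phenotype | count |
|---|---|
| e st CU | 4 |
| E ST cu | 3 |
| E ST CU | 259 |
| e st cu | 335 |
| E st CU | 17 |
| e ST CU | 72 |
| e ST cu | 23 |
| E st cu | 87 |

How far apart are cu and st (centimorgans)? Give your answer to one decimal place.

The two most frequent reciprocal classes, e st cu and E ST CU, are the parental types, so the F1 was e st cu / E ST CU.
The two rarest classes, e st CU and E ST cu, are the double crossovers. Comparing them with the parentals, only the cu allele has switched, so cu is the middle locus and the order is st – cu – e.
Crossovers in the st–cu interval produce the single-crossover classes e ST cu and E st CU (23 + 17 = 40) plus the double crossovers (7).
RF(st–cu) = (40 + 7) / 800 = 47/800 = 0.0587 → 5.9 centimorgans.

5.9 centimorgans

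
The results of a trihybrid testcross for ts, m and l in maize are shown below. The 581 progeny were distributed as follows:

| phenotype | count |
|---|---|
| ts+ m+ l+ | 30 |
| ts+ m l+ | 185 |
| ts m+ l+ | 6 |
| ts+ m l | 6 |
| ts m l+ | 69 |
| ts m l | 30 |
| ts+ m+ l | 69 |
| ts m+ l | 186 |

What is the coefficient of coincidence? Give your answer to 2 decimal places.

The two most frequent reciprocal classes, ts+ m l+ and ts m+ l, are the parental types, so the F1 was ts+ m l+ / ts m+ l.
The two rarest classes, ts+ m l and ts m+ l+, are the double crossovers. Comparing them with the parentals, only the l allele has switched, so l is the middle locus and the order is ts – l – m.
ts–l: (138 + 12)/581 = 0.2582; l–m: (60 + 12)/581 = 0.1239.
Expected DCO frequency = 0.2582 × 0.1239 ≈ 0.03199; observed = 12/581 ≈ 0.02065.
Coefficient of coincidence = 0.02065/0.03199 ≈ 0.65.

0.65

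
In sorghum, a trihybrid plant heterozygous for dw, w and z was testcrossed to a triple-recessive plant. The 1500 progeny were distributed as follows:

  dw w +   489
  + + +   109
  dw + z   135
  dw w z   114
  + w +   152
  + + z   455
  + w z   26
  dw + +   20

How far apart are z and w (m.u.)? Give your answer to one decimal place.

The two most frequent reciprocal classes, dw w + and + + z, are the parental types, so the F1 was dw w + / + + z.
The two rarest classes, dw + + and + w z, are the double crossovers. Comparing them with the parentals, only the w allele has switched, so w is the middle locus and the order is z – w – dw.
Crossovers in the z–w interval produce the single-crossover classes dw w z and + + + (114 + 109 = 223) plus the double crossovers (46).
RF(z–w) = (223 + 46) / 1500 = 269/1500 = 0.1793 → 17.9 m.u.

17.9 m.u.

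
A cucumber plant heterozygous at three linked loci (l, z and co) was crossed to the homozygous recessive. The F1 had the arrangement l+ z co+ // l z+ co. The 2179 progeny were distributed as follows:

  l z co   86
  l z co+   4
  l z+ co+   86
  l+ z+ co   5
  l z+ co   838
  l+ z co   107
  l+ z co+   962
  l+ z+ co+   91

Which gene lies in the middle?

The two rarest classes, l z co+ and l+ z+ co, are the double crossovers. Comparing them with the parentals, only the l allele has switched, so l is the middle locus and the order is co – l – z.

l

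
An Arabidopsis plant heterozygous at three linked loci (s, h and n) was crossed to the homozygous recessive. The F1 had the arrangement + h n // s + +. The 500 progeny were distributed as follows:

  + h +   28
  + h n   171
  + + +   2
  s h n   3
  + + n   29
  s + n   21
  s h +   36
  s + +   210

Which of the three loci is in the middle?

s

The two rarest classes, s h n and + + +, are the double crossovers. Comparing them with the parentals, only the s allele has switched, so s is the middle locus and the order is n – s – h.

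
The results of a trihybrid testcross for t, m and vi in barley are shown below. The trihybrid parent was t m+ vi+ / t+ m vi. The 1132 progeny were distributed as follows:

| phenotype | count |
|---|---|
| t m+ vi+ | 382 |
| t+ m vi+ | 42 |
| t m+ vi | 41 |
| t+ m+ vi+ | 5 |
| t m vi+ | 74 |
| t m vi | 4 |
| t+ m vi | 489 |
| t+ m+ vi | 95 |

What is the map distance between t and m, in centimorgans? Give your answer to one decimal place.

The two rarest classes, t+ m+ vi+ and t m vi, are the double crossovers. Comparing them with the parentals, only the t allele has switched, so t is the middle locus and the order is m – t – vi.
Crossovers in the m–t interval produce the single-crossover classes t m vi+ and t+ m+ vi (74 + 95 = 169) plus the double crossovers (9).
RF(m–t) = (169 + 9) / 1132 = 178/1132 = 0.1572 → 15.7 centimorgans.

15.7 centimorgans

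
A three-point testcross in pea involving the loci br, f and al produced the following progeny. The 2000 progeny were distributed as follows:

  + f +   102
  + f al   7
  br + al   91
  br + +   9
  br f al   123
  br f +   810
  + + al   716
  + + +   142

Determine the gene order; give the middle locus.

f

The two most frequent reciprocal classes, br f + and + + al, are the parental types, so the F1 was br f + / + + al.
The two rarest classes, br + + and + f al, are the double crossovers. Comparing them with the parentals, only the f allele has switched, so f is the middle locus and the order is al – f – br.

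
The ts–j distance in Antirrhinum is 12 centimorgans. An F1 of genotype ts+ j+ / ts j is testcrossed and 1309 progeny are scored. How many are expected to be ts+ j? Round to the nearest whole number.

A map distance of 12 centimorgans corresponds to a recombination frequency of 0.120.
The F1 is ts+ j+ / ts j, so ts+ j is a recombinant gamete class with expected frequency r/2 = 0.120/2 = 0.0600.
Expected number = 0.0600 × 1309 = 78.54 ≈ 79.

79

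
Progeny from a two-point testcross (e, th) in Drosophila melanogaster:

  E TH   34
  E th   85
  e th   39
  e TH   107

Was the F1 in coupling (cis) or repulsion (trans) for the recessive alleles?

The two most frequent classes are E th (85) and e TH (107); these are the parental (non-recombinant) types.
So the F1 carried E th on one chromosome and e TH on the other — the recessive alleles are on opposite chromosomes (trans / repulsion).

trans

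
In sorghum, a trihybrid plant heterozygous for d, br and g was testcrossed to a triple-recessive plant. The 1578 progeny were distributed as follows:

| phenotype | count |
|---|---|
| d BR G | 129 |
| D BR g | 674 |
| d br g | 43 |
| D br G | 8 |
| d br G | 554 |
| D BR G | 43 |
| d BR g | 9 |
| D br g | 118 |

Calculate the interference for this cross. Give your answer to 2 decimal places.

0.01

The two most frequent reciprocal classes, D BR g and d br G, are the parental types, so the F1 was D BR g / d br G.
The two rarest classes, d BR g and D br G, are the double crossovers. Comparing them with the parentals, only the d allele has switched, so d is the middle locus and the order is g – d – br.
g–d: (86 + 17)/1578 = 0.0653; d–br: (247 + 17)/1578 = 0.1673.
Expected DCO frequency = 0.0653 × 0.1673 ≈ 0.01092; observed = 17/1578 ≈ 0.01077.
Coefficient of coincidence = 0.01077/0.01092 ≈ 0.99; interference = 1 − 0.99 = 0.01.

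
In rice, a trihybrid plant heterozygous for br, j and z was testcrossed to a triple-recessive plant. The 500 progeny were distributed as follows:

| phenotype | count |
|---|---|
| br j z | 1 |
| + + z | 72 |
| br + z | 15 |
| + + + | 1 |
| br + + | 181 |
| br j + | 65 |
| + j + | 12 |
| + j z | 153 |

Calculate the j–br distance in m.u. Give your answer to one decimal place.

27.8 m.u.

The two most frequent reciprocal classes, br + + and + j z, are the parental types, so the F1 was br + + / + j z.
The two rarest classes, + + + and br j z, are the double crossovers. Comparing them with the parentals, only the br allele has switched, so br is the middle locus and the order is z – br – j.
Crossovers in the br–j interval produce the single-crossover classes br j + and + + z (65 + 72 = 137) plus the double crossovers (2).
RF(br–j) = (137 + 2) / 500 = 139/500 = 0.2780 → 27.8 m.u.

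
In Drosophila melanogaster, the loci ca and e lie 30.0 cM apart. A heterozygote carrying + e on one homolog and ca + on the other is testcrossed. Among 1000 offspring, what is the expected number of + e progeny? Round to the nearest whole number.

350

A map distance of 30.0 cM corresponds to a recombination frequency of 0.300.
The F1 is + e / ca +, so + e is a parental gamete class with expected frequency (1 − r)/2 = 0.700/2 = 0.3500.
Expected number = 0.3500 × 1000 = 350.00 ≈ 350.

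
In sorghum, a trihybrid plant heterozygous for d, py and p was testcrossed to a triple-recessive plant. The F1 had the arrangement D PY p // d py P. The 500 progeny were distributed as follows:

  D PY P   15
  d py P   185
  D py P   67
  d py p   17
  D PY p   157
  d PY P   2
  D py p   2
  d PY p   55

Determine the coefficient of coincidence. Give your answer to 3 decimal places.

0.441

The two rarest classes, D py p and d PY P, are the double crossovers. Comparing them with the parentals, only the py allele has switched, so py is the middle locus and the order is p – py – d.
p–py: (32 + 4)/500 = 0.0720; py–d: (122 + 4)/500 = 0.2520.
Expected DCO frequency = 0.0720 × 0.2520 ≈ 0.01814; observed = 4/500 ≈ 0.00800.
Coefficient of coincidence = 0.00800/0.01814 ≈ 0.441.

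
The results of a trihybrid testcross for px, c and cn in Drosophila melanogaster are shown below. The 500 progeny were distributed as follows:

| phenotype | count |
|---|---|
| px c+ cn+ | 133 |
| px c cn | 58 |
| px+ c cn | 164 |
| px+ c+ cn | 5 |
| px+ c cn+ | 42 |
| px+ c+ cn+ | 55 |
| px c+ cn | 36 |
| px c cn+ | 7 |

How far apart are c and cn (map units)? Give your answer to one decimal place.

18.0 map units

The two most frequent reciprocal classes, px+ c cn and px c+ cn+, are the parental types, so the F1 was px+ c cn / px c+ cn+.
The two rarest classes, px+ c+ cn and px c cn+, are the double crossovers. Comparing them with the parentals, only the c allele has switched, so c is the middle locus and the order is px – c – cn.
Crossovers in the c–cn interval produce the single-crossover classes px+ c cn+ and px c+ cn (42 + 36 = 78) plus the double crossovers (12).
RF(c–cn) = (78 + 12) / 500 = 90/500 = 0.1800 → 18.0 map units.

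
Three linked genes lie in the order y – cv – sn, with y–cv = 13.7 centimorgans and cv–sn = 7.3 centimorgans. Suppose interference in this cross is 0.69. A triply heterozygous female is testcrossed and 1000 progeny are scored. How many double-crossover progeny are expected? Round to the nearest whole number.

3

Map distances give recombination frequencies of 0.137 and 0.073 for the two intervals.
With interference 0.69 (so coincidence = 0.31), expected double-crossover frequency = 0.137 × 0.073 × 0.31 = 0.00310.
Expected number = 0.00310 × 1000 = 3.10 ≈ 3.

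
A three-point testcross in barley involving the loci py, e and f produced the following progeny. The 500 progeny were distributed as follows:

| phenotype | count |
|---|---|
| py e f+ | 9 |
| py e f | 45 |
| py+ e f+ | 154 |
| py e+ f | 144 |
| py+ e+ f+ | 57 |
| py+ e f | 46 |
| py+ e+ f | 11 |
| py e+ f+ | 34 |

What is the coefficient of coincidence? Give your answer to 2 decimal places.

The two most frequent reciprocal classes, py e+ f and py+ e f+, are the parental types, so the F1 was py e+ f / py+ e f+.
The two rarest classes, py+ e+ f and py e f+, are the double crossovers. Comparing them with the parentals, only the py allele has switched, so py is the middle locus and the order is e – py – f.
e–py: (102 + 20)/500 = 0.2440; py–f: (80 + 20)/500 = 0.2000.
Expected DCO frequency = 0.2440 × 0.2000 ≈ 0.04880; observed = 20/500 ≈ 0.04000.
Coefficient of coincidence = 0.04000/0.04880 ≈ 0.82.

0.82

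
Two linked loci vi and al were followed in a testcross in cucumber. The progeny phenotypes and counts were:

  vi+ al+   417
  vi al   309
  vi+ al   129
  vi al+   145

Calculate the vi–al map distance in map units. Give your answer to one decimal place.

The two most frequent classes, vi+ al+ (417) and vi al (309), are the parental types, so the F1 was vi+ al+ / vi al.
The recombinant classes are vi+ al and vi al+: 129 + 145 = 274.
Recombination frequency = 274/1000 = 0.2740 ≈ 27.4%, i.e. 27.4 map units.

27.4 map units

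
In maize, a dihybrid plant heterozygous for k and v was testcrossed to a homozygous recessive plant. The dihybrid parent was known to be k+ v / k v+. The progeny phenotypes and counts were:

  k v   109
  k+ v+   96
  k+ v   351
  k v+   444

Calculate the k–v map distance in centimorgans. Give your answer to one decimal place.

The recombinant classes are k+ v+ and k v: 96 + 109 = 205.
Recombination frequency = 205/1000 = 0.2050 ≈ 20.5%, i.e. 20.5 centimorgans.

20.5 centimorgans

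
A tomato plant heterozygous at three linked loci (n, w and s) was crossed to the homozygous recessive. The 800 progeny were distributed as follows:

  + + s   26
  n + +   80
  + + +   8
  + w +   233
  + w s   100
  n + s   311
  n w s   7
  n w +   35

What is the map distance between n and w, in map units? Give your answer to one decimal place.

The two most frequent reciprocal classes, n + s and + w +, are the parental types, so the F1 was n + s / + w +.
The two rarest classes, n w s and + + +, are the double crossovers. Comparing them with the parentals, only the w allele has switched, so w is the middle locus and the order is s – w – n.
Crossovers in the w–n interval produce the single-crossover classes + + s and n w + (26 + 35 = 61) plus the double crossovers (15).
RF(w–n) = (61 + 15) / 800 = 76/800 = 0.0950 → 9.5 map units.

9.5 map units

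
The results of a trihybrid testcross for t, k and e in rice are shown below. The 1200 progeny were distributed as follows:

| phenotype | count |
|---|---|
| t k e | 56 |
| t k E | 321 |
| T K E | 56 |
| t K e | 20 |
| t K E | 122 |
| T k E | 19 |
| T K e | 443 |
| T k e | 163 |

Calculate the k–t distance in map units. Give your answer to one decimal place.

The two most frequent reciprocal classes, t k E and T K e, are the parental types, so the F1 was t k E / T K e.
The two rarest classes, T k E and t K e, are the double crossovers. Comparing them with the parentals, only the t allele has switched, so t is the middle locus and the order is k – t – e.
Crossovers in the k–t interval produce the single-crossover classes t K E and T k e (122 + 163 = 285) plus the double crossovers (39).
RF(k–t) = (285 + 39) / 1200 = 324/1200 = 0.2700 → 27.0 map units.

27.0 map units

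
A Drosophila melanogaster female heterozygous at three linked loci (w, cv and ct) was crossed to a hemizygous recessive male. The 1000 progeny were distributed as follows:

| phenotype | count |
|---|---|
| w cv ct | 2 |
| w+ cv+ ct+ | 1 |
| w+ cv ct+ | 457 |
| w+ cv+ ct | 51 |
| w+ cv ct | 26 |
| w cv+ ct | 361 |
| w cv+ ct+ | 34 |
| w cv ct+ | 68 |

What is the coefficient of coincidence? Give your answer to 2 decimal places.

The two most frequent reciprocal classes, w cv+ ct and w+ cv ct+, are the parental types, so the F1 was w cv+ ct / w+ cv ct+.
The two rarest classes, w cv ct and w+ cv+ ct+, are the double crossovers. Comparing them with the parentals, only the cv allele has switched, so cv is the middle locus and the order is w – cv – ct.
w–cv: (119 + 3)/1000 = 0.1220; cv–ct: (60 + 3)/1000 = 0.0630.
Expected DCO frequency = 0.1220 × 0.0630 ≈ 0.00769; observed = 3/1000 ≈ 0.00300.
Coefficient of coincidence = 0.00300/0.00769 ≈ 0.39.

0.39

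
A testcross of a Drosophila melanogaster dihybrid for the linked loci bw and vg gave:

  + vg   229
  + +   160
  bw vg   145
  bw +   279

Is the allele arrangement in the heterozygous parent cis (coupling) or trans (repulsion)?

trans

The two most frequent classes are + vg (229) and bw + (279); these are the parental (non-recombinant) types.
So the F1 carried + vg on one chromosome and bw + on the other — the recessive alleles are on opposite chromosomes (trans / repulsion).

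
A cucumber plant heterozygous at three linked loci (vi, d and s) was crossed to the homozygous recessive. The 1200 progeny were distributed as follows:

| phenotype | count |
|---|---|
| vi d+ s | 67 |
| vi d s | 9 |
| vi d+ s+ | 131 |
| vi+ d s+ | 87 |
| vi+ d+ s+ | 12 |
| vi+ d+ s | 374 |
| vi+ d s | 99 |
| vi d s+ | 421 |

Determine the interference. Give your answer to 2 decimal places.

The two most frequent reciprocal classes, vi d s+ and vi+ d+ s, are the parental types, so the F1 was vi d s+ / vi+ d+ s.
The two rarest classes, vi d s and vi+ d+ s+, are the double crossovers. Comparing them with the parentals, only the s allele has switched, so s is the middle locus and the order is vi – s – d.
vi–s: (154 + 21)/1200 = 0.1458; s–d: (230 + 21)/1200 = 0.2092.
Expected DCO frequency = 0.1458 × 0.2092 ≈ 0.03050; observed = 21/1200 ≈ 0.01750.
Coefficient of coincidence = 0.01750/0.03050 ≈ 0.57; interference = 1 − 0.57 = 0.43.

0.43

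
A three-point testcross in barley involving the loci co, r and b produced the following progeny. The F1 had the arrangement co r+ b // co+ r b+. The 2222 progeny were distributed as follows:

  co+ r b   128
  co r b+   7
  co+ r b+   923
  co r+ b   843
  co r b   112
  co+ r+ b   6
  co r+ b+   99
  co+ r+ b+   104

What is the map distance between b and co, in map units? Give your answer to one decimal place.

The two rarest classes, co+ r+ b and co r b+, are the double crossovers. Comparing them with the parentals, only the co allele has switched, so co is the middle locus and the order is b – co – r.
Crossovers in the b–co interval produce the single-crossover classes co r+ b+ and co+ r b (99 + 128 = 227) plus the double crossovers (13).
RF(b–co) = (227 + 13) / 2222 = 240/2222 = 0.1080 → 10.8 map units.

10.8 map units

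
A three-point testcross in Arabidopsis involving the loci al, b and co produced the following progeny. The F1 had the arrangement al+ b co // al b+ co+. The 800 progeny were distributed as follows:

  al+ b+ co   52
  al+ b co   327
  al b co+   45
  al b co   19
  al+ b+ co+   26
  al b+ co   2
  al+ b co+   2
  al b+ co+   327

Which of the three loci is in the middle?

The two rarest classes, al+ b co+ and al b+ co, are the double crossovers. Comparing them with the parentals, only the co allele has switched, so co is the middle locus and the order is b – co – al.

co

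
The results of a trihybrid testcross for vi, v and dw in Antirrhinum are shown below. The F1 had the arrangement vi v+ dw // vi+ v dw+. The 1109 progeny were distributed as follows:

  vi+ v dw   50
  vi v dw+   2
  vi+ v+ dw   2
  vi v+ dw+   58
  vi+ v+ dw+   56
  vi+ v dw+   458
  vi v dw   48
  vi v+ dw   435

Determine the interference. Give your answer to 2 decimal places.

The two rarest classes, vi+ v+ dw and vi v dw+, are the double crossovers. Comparing them with the parentals, only the vi allele has switched, so vi is the middle locus and the order is v – vi – dw.
v–vi: (104 + 4)/1109 = 0.0974; vi–dw: (108 + 4)/1109 = 0.1010.
Expected DCO frequency = 0.0974 × 0.1010 ≈ 0.00984; observed = 4/1109 ≈ 0.00361.
Coefficient of coincidence = 0.00361/0.00984 ≈ 0.37; interference = 1 − 0.37 = 0.63.

0.63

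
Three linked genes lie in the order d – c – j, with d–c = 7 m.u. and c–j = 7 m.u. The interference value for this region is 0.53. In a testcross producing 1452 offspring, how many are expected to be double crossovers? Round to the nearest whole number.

3

Map distances give recombination frequencies of 0.070 and 0.070 for the two intervals.
With interference 0.53 (so coincidence = 0.47), expected double-crossover frequency = 0.070 × 0.070 × 0.47 = 0.00230.
Expected number = 0.00230 × 1452 = 3.34 ≈ 3.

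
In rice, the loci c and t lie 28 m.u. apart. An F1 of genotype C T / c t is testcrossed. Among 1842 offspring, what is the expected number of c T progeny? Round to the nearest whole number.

258

A map distance of 28 m.u. corresponds to a recombination frequency of 0.280.
The F1 is C T / c t, so c T is a recombinant gamete class with expected frequency r/2 = 0.280/2 = 0.1400.
Expected number = 0.1400 × 1842 = 257.88 ≈ 258.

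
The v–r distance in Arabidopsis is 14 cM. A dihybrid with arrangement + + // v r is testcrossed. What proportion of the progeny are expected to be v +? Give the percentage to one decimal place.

7.0%

A map distance of 14 cM corresponds to a recombination frequency of 0.140.
The F1 is + + / v r, so v + is a recombinant gamete class with expected frequency r/2 = 0.140/2 = 0.0700.
That is 0.0700 = 7.0% of the progeny.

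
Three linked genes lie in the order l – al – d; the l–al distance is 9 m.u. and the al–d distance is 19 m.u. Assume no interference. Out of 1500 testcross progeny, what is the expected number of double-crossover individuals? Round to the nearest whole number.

26

Map distances give recombination frequencies of 0.090 and 0.190 for the two intervals.
With no interference, expected double-crossover frequency = 0.090 × 0.190 = 0.01710.
Expected number = 0.01710 × 1500 = 25.65 ≈ 26.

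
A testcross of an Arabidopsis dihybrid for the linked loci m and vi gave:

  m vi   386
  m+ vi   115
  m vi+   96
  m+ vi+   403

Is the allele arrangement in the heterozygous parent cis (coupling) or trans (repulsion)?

The two most frequent classes are m+ vi+ (403) and m vi (386); these are the parental (non-recombinant) types.
So the F1 carried m+ vi+ on one chromosome and m vi on the other — the recessive alleles are on the same chromosome (cis / coupling).

cis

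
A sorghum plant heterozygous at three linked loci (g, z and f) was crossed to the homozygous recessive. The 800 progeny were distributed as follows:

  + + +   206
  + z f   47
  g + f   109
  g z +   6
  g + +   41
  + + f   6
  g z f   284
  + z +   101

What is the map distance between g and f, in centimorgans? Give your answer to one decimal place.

12.5 centimorgans

The two most frequent reciprocal classes, g z f and + + +, are the parental types, so the F1 was g z f / + + +.
The two rarest classes, g z + and + + f, are the double crossovers. Comparing them with the parentals, only the f allele has switched, so f is the middle locus and the order is z – f – g.
Crossovers in the f–g interval produce the single-crossover classes + z f and g + + (47 + 41 = 88) plus the double crossovers (12).
RF(f–g) = (88 + 12) / 800 = 100/800 = 0.1250 → 12.5 centimorgans.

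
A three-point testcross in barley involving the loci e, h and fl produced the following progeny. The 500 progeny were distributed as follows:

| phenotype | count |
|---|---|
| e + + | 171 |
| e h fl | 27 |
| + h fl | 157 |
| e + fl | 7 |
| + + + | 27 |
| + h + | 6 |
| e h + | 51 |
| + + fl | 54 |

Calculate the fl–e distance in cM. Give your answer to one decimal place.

13.4 cM

The two most frequent reciprocal classes, + h fl and e + +, are the parental types, so the F1 was + h fl / e + +.
The two rarest classes, + h + and e + fl, are the double crossovers. Comparing them with the parentals, only the fl allele has switched, so fl is the middle locus and the order is h – fl – e.
Crossovers in the fl–e interval produce the single-crossover classes e h fl and + + + (27 + 27 = 54) plus the double crossovers (13).
RF(fl–e) = (54 + 13) / 500 = 67/500 = 0.1340 → 13.4 cM.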